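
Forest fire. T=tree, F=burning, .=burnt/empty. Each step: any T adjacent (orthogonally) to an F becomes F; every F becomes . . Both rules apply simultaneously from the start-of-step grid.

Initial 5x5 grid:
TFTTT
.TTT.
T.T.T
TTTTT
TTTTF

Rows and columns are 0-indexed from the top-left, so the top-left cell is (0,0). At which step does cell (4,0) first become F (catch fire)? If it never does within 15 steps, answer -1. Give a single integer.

Step 1: cell (4,0)='T' (+5 fires, +2 burnt)
Step 2: cell (4,0)='T' (+5 fires, +5 burnt)
Step 3: cell (4,0)='T' (+5 fires, +5 burnt)
Step 4: cell (4,0)='F' (+2 fires, +5 burnt)
  -> target ignites at step 4
Step 5: cell (4,0)='.' (+1 fires, +2 burnt)
Step 6: cell (4,0)='.' (+1 fires, +1 burnt)
Step 7: cell (4,0)='.' (+0 fires, +1 burnt)
  fire out at step 7

4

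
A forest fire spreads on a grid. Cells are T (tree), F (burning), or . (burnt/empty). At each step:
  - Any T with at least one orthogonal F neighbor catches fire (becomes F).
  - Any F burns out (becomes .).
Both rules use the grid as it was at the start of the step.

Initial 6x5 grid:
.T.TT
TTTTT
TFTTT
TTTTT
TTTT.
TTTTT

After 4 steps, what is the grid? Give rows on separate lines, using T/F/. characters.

Step 1: 4 trees catch fire, 1 burn out
  .T.TT
  TFTTT
  F.FTT
  TFTTT
  TTTT.
  TTTTT
Step 2: 7 trees catch fire, 4 burn out
  .F.TT
  F.FTT
  ...FT
  F.FTT
  TFTT.
  TTTTT
Step 3: 6 trees catch fire, 7 burn out
  ...TT
  ...FT
  ....F
  ...FT
  F.FT.
  TFTTT
Step 4: 6 trees catch fire, 6 burn out
  ...FT
  ....F
  .....
  ....F
  ...F.
  F.FTT

...FT
....F
.....
....F
...F.
F.FTT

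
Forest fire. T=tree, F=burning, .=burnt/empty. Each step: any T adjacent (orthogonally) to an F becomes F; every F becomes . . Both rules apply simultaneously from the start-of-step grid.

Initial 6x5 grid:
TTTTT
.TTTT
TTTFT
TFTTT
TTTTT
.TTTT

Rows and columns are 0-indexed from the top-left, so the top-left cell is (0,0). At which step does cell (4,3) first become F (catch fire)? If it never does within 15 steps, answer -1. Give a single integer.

Step 1: cell (4,3)='T' (+8 fires, +2 burnt)
Step 2: cell (4,3)='F' (+10 fires, +8 burnt)
  -> target ignites at step 2
Step 3: cell (4,3)='.' (+6 fires, +10 burnt)
Step 4: cell (4,3)='.' (+2 fires, +6 burnt)
Step 5: cell (4,3)='.' (+0 fires, +2 burnt)
  fire out at step 5

2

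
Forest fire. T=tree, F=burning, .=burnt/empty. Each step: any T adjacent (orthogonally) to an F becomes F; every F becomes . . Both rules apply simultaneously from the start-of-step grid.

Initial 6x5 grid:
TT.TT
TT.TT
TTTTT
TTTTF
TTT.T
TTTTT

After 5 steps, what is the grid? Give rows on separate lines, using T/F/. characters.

Step 1: 3 trees catch fire, 1 burn out
  TT.TT
  TT.TT
  TTTTF
  TTTF.
  TTT.F
  TTTTT
Step 2: 4 trees catch fire, 3 burn out
  TT.TT
  TT.TF
  TTTF.
  TTF..
  TTT..
  TTTTF
Step 3: 6 trees catch fire, 4 burn out
  TT.TF
  TT.F.
  TTF..
  TF...
  TTF..
  TTTF.
Step 4: 5 trees catch fire, 6 burn out
  TT.F.
  TT...
  TF...
  F....
  TF...
  TTF..
Step 5: 4 trees catch fire, 5 burn out
  TT...
  TF...
  F....
  .....
  F....
  TF...

TT...
TF...
F....
.....
F....
TF...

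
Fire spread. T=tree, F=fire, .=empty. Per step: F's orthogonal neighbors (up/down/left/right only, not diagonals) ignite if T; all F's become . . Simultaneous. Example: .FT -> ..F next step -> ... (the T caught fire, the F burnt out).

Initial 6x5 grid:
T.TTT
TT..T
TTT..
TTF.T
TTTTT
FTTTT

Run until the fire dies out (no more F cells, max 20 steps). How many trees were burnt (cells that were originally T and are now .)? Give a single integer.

Answer: 18

Derivation:
Step 1: +5 fires, +2 burnt (F count now 5)
Step 2: +5 fires, +5 burnt (F count now 5)
Step 3: +4 fires, +5 burnt (F count now 4)
Step 4: +3 fires, +4 burnt (F count now 3)
Step 5: +1 fires, +3 burnt (F count now 1)
Step 6: +0 fires, +1 burnt (F count now 0)
Fire out after step 6
Initially T: 22, now '.': 26
Total burnt (originally-T cells now '.'): 18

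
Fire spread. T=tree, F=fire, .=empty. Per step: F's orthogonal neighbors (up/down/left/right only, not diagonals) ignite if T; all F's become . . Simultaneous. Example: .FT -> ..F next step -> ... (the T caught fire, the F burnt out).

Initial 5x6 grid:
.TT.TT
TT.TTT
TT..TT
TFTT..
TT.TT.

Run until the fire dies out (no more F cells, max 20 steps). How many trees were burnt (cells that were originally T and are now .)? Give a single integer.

Answer: 13

Derivation:
Step 1: +4 fires, +1 burnt (F count now 4)
Step 2: +4 fires, +4 burnt (F count now 4)
Step 3: +3 fires, +4 burnt (F count now 3)
Step 4: +2 fires, +3 burnt (F count now 2)
Step 5: +0 fires, +2 burnt (F count now 0)
Fire out after step 5
Initially T: 20, now '.': 23
Total burnt (originally-T cells now '.'): 13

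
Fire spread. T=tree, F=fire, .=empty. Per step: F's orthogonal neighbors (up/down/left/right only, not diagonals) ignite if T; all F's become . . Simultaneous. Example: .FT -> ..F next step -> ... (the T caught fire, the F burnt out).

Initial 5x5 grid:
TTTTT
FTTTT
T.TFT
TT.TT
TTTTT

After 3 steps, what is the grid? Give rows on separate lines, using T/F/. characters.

Step 1: 7 trees catch fire, 2 burn out
  FTTTT
  .FTFT
  F.F.F
  TT.FT
  TTTTT
Step 2: 7 trees catch fire, 7 burn out
  .FTFT
  ..F.F
  .....
  FT..F
  TTTFT
Step 3: 6 trees catch fire, 7 burn out
  ..F.F
  .....
  .....
  .F...
  FTF.F

..F.F
.....
.....
.F...
FTF.F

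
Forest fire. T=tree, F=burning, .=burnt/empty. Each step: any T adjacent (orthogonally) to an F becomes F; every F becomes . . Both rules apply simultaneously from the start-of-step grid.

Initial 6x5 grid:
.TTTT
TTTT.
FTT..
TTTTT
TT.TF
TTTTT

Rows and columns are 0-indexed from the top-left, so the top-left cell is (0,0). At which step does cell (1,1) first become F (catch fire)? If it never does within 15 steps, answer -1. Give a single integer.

Step 1: cell (1,1)='T' (+6 fires, +2 burnt)
Step 2: cell (1,1)='F' (+6 fires, +6 burnt)
  -> target ignites at step 2
Step 3: cell (1,1)='.' (+6 fires, +6 burnt)
Step 4: cell (1,1)='.' (+3 fires, +6 burnt)
Step 5: cell (1,1)='.' (+1 fires, +3 burnt)
Step 6: cell (1,1)='.' (+1 fires, +1 burnt)
Step 7: cell (1,1)='.' (+0 fires, +1 burnt)
  fire out at step 7

2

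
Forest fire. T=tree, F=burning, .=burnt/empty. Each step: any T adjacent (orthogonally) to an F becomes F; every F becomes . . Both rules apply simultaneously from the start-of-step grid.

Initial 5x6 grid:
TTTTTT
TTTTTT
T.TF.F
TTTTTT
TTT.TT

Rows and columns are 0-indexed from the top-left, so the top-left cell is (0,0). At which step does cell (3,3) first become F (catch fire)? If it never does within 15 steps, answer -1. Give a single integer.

Step 1: cell (3,3)='F' (+5 fires, +2 burnt)
  -> target ignites at step 1
Step 2: cell (3,3)='.' (+7 fires, +5 burnt)
Step 3: cell (3,3)='.' (+6 fires, +7 burnt)
Step 4: cell (3,3)='.' (+4 fires, +6 burnt)
Step 5: cell (3,3)='.' (+3 fires, +4 burnt)
Step 6: cell (3,3)='.' (+0 fires, +3 burnt)
  fire out at step 6

1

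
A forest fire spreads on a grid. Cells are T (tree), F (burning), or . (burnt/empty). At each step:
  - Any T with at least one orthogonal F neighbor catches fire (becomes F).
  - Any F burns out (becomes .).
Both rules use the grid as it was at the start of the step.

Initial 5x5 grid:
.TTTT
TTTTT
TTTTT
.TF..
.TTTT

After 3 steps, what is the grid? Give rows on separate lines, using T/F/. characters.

Step 1: 3 trees catch fire, 1 burn out
  .TTTT
  TTTTT
  TTFTT
  .F...
  .TFTT
Step 2: 5 trees catch fire, 3 burn out
  .TTTT
  TTFTT
  TF.FT
  .....
  .F.FT
Step 3: 6 trees catch fire, 5 burn out
  .TFTT
  TF.FT
  F...F
  .....
  ....F

.TFTT
TF.FT
F...F
.....
....F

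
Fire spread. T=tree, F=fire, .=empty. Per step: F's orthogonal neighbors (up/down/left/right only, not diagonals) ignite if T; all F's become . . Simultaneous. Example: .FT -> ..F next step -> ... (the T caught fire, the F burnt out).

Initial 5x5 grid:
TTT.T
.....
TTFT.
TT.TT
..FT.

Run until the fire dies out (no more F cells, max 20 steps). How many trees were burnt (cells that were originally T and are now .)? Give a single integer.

Answer: 8

Derivation:
Step 1: +3 fires, +2 burnt (F count now 3)
Step 2: +3 fires, +3 burnt (F count now 3)
Step 3: +2 fires, +3 burnt (F count now 2)
Step 4: +0 fires, +2 burnt (F count now 0)
Fire out after step 4
Initially T: 12, now '.': 21
Total burnt (originally-T cells now '.'): 8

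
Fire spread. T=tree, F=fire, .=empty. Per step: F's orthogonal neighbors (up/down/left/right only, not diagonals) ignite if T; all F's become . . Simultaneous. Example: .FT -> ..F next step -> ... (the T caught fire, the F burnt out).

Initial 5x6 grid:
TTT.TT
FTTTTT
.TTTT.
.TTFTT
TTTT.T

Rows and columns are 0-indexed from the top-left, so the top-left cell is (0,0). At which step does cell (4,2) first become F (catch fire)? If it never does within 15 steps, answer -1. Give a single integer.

Step 1: cell (4,2)='T' (+6 fires, +2 burnt)
Step 2: cell (4,2)='F' (+9 fires, +6 burnt)
  -> target ignites at step 2
Step 3: cell (4,2)='.' (+4 fires, +9 burnt)
Step 4: cell (4,2)='.' (+3 fires, +4 burnt)
Step 5: cell (4,2)='.' (+1 fires, +3 burnt)
Step 6: cell (4,2)='.' (+0 fires, +1 burnt)
  fire out at step 6

2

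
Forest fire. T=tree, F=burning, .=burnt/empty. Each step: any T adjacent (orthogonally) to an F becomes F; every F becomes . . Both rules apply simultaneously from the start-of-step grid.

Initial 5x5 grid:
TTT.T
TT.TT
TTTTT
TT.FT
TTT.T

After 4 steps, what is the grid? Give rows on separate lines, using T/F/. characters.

Step 1: 2 trees catch fire, 1 burn out
  TTT.T
  TT.TT
  TTTFT
  TT..F
  TTT.T
Step 2: 4 trees catch fire, 2 burn out
  TTT.T
  TT.FT
  TTF.F
  TT...
  TTT.F
Step 3: 2 trees catch fire, 4 burn out
  TTT.T
  TT..F
  TF...
  TT...
  TTT..
Step 4: 4 trees catch fire, 2 burn out
  TTT.F
  TF...
  F....
  TF...
  TTT..

TTT.F
TF...
F....
TF...
TTT..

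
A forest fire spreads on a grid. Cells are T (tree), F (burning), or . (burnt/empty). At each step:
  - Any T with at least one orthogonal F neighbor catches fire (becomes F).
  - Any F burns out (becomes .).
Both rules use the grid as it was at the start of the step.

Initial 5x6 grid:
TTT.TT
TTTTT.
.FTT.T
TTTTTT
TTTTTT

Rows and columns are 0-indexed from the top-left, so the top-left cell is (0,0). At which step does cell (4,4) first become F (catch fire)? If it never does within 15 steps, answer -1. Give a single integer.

Step 1: cell (4,4)='T' (+3 fires, +1 burnt)
Step 2: cell (4,4)='T' (+7 fires, +3 burnt)
Step 3: cell (4,4)='T' (+6 fires, +7 burnt)
Step 4: cell (4,4)='T' (+3 fires, +6 burnt)
Step 5: cell (4,4)='F' (+3 fires, +3 burnt)
  -> target ignites at step 5
Step 6: cell (4,4)='.' (+3 fires, +3 burnt)
Step 7: cell (4,4)='.' (+0 fires, +3 burnt)
  fire out at step 7

5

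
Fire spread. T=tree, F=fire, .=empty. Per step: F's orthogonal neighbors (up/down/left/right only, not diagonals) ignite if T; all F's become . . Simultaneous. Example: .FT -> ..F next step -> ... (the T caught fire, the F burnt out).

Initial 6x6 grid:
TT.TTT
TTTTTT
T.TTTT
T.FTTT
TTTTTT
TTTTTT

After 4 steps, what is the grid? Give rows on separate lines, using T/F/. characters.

Step 1: 3 trees catch fire, 1 burn out
  TT.TTT
  TTTTTT
  T.FTTT
  T..FTT
  TTFTTT
  TTTTTT
Step 2: 6 trees catch fire, 3 burn out
  TT.TTT
  TTFTTT
  T..FTT
  T...FT
  TF.FTT
  TTFTTT
Step 3: 8 trees catch fire, 6 burn out
  TT.TTT
  TF.FTT
  T...FT
  T....F
  F...FT
  TF.FTT
Step 4: 9 trees catch fire, 8 burn out
  TF.FTT
  F...FT
  T....F
  F.....
  .....F
  F...FT

TF.FTT
F...FT
T....F
F.....
.....F
F...FT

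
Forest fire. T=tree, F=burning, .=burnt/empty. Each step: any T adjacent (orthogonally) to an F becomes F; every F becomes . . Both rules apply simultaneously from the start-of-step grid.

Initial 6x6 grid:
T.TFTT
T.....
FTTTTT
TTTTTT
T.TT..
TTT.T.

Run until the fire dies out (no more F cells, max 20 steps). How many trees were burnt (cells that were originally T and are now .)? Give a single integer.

Step 1: +5 fires, +2 burnt (F count now 5)
Step 2: +5 fires, +5 burnt (F count now 5)
Step 3: +3 fires, +5 burnt (F count now 3)
Step 4: +4 fires, +3 burnt (F count now 4)
Step 5: +4 fires, +4 burnt (F count now 4)
Step 6: +1 fires, +4 burnt (F count now 1)
Step 7: +0 fires, +1 burnt (F count now 0)
Fire out after step 7
Initially T: 23, now '.': 35
Total burnt (originally-T cells now '.'): 22

Answer: 22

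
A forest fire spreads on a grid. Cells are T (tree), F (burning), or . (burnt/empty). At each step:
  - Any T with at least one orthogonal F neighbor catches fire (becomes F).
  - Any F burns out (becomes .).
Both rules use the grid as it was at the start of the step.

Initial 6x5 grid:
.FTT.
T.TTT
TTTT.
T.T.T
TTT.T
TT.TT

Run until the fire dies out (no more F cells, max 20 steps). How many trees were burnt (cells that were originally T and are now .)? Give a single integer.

Step 1: +1 fires, +1 burnt (F count now 1)
Step 2: +2 fires, +1 burnt (F count now 2)
Step 3: +2 fires, +2 burnt (F count now 2)
Step 4: +4 fires, +2 burnt (F count now 4)
Step 5: +2 fires, +4 burnt (F count now 2)
Step 6: +3 fires, +2 burnt (F count now 3)
Step 7: +2 fires, +3 burnt (F count now 2)
Step 8: +1 fires, +2 burnt (F count now 1)
Step 9: +0 fires, +1 burnt (F count now 0)
Fire out after step 9
Initially T: 21, now '.': 26
Total burnt (originally-T cells now '.'): 17

Answer: 17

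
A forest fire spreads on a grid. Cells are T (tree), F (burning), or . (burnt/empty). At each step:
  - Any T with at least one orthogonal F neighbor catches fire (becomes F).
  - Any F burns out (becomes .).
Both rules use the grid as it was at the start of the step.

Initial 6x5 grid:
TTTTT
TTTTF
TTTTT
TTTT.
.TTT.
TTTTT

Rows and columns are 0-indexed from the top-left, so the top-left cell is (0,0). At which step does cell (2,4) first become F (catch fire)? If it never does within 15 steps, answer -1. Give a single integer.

Step 1: cell (2,4)='F' (+3 fires, +1 burnt)
  -> target ignites at step 1
Step 2: cell (2,4)='.' (+3 fires, +3 burnt)
Step 3: cell (2,4)='.' (+4 fires, +3 burnt)
Step 4: cell (2,4)='.' (+5 fires, +4 burnt)
Step 5: cell (2,4)='.' (+5 fires, +5 burnt)
Step 6: cell (2,4)='.' (+4 fires, +5 burnt)
Step 7: cell (2,4)='.' (+1 fires, +4 burnt)
Step 8: cell (2,4)='.' (+1 fires, +1 burnt)
Step 9: cell (2,4)='.' (+0 fires, +1 burnt)
  fire out at step 9

1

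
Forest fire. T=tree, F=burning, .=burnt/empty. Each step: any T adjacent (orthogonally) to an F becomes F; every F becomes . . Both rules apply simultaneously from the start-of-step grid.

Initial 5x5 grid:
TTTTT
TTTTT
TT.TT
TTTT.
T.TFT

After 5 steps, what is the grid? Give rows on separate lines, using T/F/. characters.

Step 1: 3 trees catch fire, 1 burn out
  TTTTT
  TTTTT
  TT.TT
  TTTF.
  T.F.F
Step 2: 2 trees catch fire, 3 burn out
  TTTTT
  TTTTT
  TT.FT
  TTF..
  T....
Step 3: 3 trees catch fire, 2 burn out
  TTTTT
  TTTFT
  TT..F
  TF...
  T....
Step 4: 5 trees catch fire, 3 burn out
  TTTFT
  TTF.F
  TF...
  F....
  T....
Step 5: 5 trees catch fire, 5 burn out
  TTF.F
  TF...
  F....
  .....
  F....

TTF.F
TF...
F....
.....
F....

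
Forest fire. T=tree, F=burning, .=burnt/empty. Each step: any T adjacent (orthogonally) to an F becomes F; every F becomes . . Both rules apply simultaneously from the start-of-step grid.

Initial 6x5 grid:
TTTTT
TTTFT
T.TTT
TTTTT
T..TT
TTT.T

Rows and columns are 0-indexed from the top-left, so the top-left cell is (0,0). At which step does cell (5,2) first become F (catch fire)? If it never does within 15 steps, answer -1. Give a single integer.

Step 1: cell (5,2)='T' (+4 fires, +1 burnt)
Step 2: cell (5,2)='T' (+6 fires, +4 burnt)
Step 3: cell (5,2)='T' (+5 fires, +6 burnt)
Step 4: cell (5,2)='T' (+4 fires, +5 burnt)
Step 5: cell (5,2)='T' (+2 fires, +4 burnt)
Step 6: cell (5,2)='T' (+1 fires, +2 burnt)
Step 7: cell (5,2)='T' (+1 fires, +1 burnt)
Step 8: cell (5,2)='T' (+1 fires, +1 burnt)
Step 9: cell (5,2)='F' (+1 fires, +1 burnt)
  -> target ignites at step 9
Step 10: cell (5,2)='.' (+0 fires, +1 burnt)
  fire out at step 10

9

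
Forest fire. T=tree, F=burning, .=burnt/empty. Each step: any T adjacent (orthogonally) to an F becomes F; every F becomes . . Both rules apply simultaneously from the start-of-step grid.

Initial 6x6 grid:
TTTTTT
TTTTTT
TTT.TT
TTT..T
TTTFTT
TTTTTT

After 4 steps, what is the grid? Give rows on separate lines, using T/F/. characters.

Step 1: 3 trees catch fire, 1 burn out
  TTTTTT
  TTTTTT
  TTT.TT
  TTT..T
  TTF.FT
  TTTFTT
Step 2: 5 trees catch fire, 3 burn out
  TTTTTT
  TTTTTT
  TTT.TT
  TTF..T
  TF...F
  TTF.FT
Step 3: 6 trees catch fire, 5 burn out
  TTTTTT
  TTTTTT
  TTF.TT
  TF...F
  F.....
  TF...F
Step 4: 5 trees catch fire, 6 burn out
  TTTTTT
  TTFTTT
  TF..TF
  F.....
  ......
  F.....

TTTTTT
TTFTTT
TF..TF
F.....
......
F.....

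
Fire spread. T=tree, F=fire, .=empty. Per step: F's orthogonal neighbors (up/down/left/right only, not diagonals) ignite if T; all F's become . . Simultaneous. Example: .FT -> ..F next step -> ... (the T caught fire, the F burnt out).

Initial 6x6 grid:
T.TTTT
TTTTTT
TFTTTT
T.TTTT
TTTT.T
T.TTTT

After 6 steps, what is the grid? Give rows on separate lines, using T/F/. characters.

Step 1: 3 trees catch fire, 1 burn out
  T.TTTT
  TFTTTT
  F.FTTT
  T.TTTT
  TTTT.T
  T.TTTT
Step 2: 5 trees catch fire, 3 burn out
  T.TTTT
  F.FTTT
  ...FTT
  F.FTTT
  TTTT.T
  T.TTTT
Step 3: 7 trees catch fire, 5 burn out
  F.FTTT
  ...FTT
  ....FT
  ...FTT
  FTFT.T
  T.TTTT
Step 4: 8 trees catch fire, 7 burn out
  ...FTT
  ....FT
  .....F
  ....FT
  .F.F.T
  F.FTTT
Step 5: 4 trees catch fire, 8 burn out
  ....FT
  .....F
  ......
  .....F
  .....T
  ...FTT
Step 6: 3 trees catch fire, 4 burn out
  .....F
  ......
  ......
  ......
  .....F
  ....FT

.....F
......
......
......
.....F
....FT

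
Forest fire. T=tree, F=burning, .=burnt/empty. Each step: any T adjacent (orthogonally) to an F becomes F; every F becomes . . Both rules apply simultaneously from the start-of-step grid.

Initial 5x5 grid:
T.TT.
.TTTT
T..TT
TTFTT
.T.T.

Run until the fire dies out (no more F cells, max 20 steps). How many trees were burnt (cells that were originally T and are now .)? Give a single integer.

Step 1: +2 fires, +1 burnt (F count now 2)
Step 2: +5 fires, +2 burnt (F count now 5)
Step 3: +3 fires, +5 burnt (F count now 3)
Step 4: +3 fires, +3 burnt (F count now 3)
Step 5: +2 fires, +3 burnt (F count now 2)
Step 6: +0 fires, +2 burnt (F count now 0)
Fire out after step 6
Initially T: 16, now '.': 24
Total burnt (originally-T cells now '.'): 15

Answer: 15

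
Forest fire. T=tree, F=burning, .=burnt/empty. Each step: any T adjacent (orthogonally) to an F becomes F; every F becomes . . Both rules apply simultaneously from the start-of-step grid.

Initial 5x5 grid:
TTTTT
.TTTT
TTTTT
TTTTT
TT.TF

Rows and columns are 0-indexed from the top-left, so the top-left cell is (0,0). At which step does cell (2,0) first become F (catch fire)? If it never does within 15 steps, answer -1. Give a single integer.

Step 1: cell (2,0)='T' (+2 fires, +1 burnt)
Step 2: cell (2,0)='T' (+2 fires, +2 burnt)
Step 3: cell (2,0)='T' (+3 fires, +2 burnt)
Step 4: cell (2,0)='T' (+4 fires, +3 burnt)
Step 5: cell (2,0)='T' (+5 fires, +4 burnt)
Step 6: cell (2,0)='F' (+4 fires, +5 burnt)
  -> target ignites at step 6
Step 7: cell (2,0)='.' (+1 fires, +4 burnt)
Step 8: cell (2,0)='.' (+1 fires, +1 burnt)
Step 9: cell (2,0)='.' (+0 fires, +1 burnt)
  fire out at step 9

6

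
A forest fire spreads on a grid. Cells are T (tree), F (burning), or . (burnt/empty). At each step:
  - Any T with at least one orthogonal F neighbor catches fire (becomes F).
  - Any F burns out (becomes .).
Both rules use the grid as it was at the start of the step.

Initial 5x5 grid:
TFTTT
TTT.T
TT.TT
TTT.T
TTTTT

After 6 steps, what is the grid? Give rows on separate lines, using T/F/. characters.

Step 1: 3 trees catch fire, 1 burn out
  F.FTT
  TFT.T
  TT.TT
  TTT.T
  TTTTT
Step 2: 4 trees catch fire, 3 burn out
  ...FT
  F.F.T
  TF.TT
  TTT.T
  TTTTT
Step 3: 3 trees catch fire, 4 burn out
  ....F
  ....T
  F..TT
  TFT.T
  TTTTT
Step 4: 4 trees catch fire, 3 burn out
  .....
  ....F
  ...TT
  F.F.T
  TFTTT
Step 5: 3 trees catch fire, 4 burn out
  .....
  .....
  ...TF
  ....T
  F.FTT
Step 6: 3 trees catch fire, 3 burn out
  .....
  .....
  ...F.
  ....F
  ...FT

.....
.....
...F.
....F
...FT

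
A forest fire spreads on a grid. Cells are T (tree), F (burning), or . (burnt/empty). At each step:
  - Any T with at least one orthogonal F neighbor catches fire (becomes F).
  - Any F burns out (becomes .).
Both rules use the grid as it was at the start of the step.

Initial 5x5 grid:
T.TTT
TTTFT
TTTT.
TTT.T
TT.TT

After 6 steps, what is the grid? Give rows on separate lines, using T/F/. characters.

Step 1: 4 trees catch fire, 1 burn out
  T.TFT
  TTF.F
  TTTF.
  TTT.T
  TT.TT
Step 2: 4 trees catch fire, 4 burn out
  T.F.F
  TF...
  TTF..
  TTT.T
  TT.TT
Step 3: 3 trees catch fire, 4 burn out
  T....
  F....
  TF...
  TTF.T
  TT.TT
Step 4: 3 trees catch fire, 3 burn out
  F....
  .....
  F....
  TF..T
  TT.TT
Step 5: 2 trees catch fire, 3 burn out
  .....
  .....
  .....
  F...T
  TF.TT
Step 6: 1 trees catch fire, 2 burn out
  .....
  .....
  .....
  ....T
  F..TT

.....
.....
.....
....T
F..TT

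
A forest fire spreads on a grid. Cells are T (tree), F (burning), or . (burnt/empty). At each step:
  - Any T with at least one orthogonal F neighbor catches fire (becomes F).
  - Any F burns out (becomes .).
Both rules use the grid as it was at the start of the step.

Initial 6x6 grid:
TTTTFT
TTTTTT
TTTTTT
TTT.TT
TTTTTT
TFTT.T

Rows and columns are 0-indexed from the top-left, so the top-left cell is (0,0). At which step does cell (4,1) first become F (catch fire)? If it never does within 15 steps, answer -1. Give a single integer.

Step 1: cell (4,1)='F' (+6 fires, +2 burnt)
  -> target ignites at step 1
Step 2: cell (4,1)='.' (+8 fires, +6 burnt)
Step 3: cell (4,1)='.' (+9 fires, +8 burnt)
Step 4: cell (4,1)='.' (+6 fires, +9 burnt)
Step 5: cell (4,1)='.' (+2 fires, +6 burnt)
Step 6: cell (4,1)='.' (+1 fires, +2 burnt)
Step 7: cell (4,1)='.' (+0 fires, +1 burnt)
  fire out at step 7

1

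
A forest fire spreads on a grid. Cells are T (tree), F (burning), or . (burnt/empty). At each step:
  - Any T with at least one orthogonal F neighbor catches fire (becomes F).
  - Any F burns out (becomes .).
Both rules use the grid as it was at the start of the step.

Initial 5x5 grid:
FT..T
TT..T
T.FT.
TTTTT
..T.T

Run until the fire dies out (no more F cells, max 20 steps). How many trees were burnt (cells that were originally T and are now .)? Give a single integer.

Step 1: +4 fires, +2 burnt (F count now 4)
Step 2: +5 fires, +4 burnt (F count now 5)
Step 3: +2 fires, +5 burnt (F count now 2)
Step 4: +1 fires, +2 burnt (F count now 1)
Step 5: +0 fires, +1 burnt (F count now 0)
Fire out after step 5
Initially T: 14, now '.': 23
Total burnt (originally-T cells now '.'): 12

Answer: 12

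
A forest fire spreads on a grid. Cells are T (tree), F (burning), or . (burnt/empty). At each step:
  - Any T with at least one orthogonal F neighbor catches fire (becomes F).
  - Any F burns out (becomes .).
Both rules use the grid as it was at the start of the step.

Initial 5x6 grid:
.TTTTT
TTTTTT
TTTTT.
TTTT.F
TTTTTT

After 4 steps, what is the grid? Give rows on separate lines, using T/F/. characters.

Step 1: 1 trees catch fire, 1 burn out
  .TTTTT
  TTTTTT
  TTTTT.
  TTTT..
  TTTTTF
Step 2: 1 trees catch fire, 1 burn out
  .TTTTT
  TTTTTT
  TTTTT.
  TTTT..
  TTTTF.
Step 3: 1 trees catch fire, 1 burn out
  .TTTTT
  TTTTTT
  TTTTT.
  TTTT..
  TTTF..
Step 4: 2 trees catch fire, 1 burn out
  .TTTTT
  TTTTTT
  TTTTT.
  TTTF..
  TTF...

.TTTTT
TTTTTT
TTTTT.
TTTF..
TTF...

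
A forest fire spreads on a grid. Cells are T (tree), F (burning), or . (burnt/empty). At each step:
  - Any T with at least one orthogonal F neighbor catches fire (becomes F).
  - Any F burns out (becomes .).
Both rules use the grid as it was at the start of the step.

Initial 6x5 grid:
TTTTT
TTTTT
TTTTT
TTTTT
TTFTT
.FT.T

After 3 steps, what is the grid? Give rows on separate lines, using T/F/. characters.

Step 1: 4 trees catch fire, 2 burn out
  TTTTT
  TTTTT
  TTTTT
  TTFTT
  TF.FT
  ..F.T
Step 2: 5 trees catch fire, 4 burn out
  TTTTT
  TTTTT
  TTFTT
  TF.FT
  F...F
  ....T
Step 3: 6 trees catch fire, 5 burn out
  TTTTT
  TTFTT
  TF.FT
  F...F
  .....
  ....F

TTTTT
TTFTT
TF.FT
F...F
.....
....F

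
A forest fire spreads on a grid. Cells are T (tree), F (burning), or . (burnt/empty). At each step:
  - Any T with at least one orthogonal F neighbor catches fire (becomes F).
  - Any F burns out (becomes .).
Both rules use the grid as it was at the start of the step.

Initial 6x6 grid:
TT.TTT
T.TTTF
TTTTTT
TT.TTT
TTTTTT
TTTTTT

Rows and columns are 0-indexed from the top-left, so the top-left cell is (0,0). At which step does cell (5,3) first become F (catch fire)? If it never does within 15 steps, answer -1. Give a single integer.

Step 1: cell (5,3)='T' (+3 fires, +1 burnt)
Step 2: cell (5,3)='T' (+4 fires, +3 burnt)
Step 3: cell (5,3)='T' (+5 fires, +4 burnt)
Step 4: cell (5,3)='T' (+4 fires, +5 burnt)
Step 5: cell (5,3)='T' (+3 fires, +4 burnt)
Step 6: cell (5,3)='F' (+4 fires, +3 burnt)
  -> target ignites at step 6
Step 7: cell (5,3)='.' (+4 fires, +4 burnt)
Step 8: cell (5,3)='.' (+3 fires, +4 burnt)
Step 9: cell (5,3)='.' (+2 fires, +3 burnt)
Step 10: cell (5,3)='.' (+0 fires, +2 burnt)
  fire out at step 10

6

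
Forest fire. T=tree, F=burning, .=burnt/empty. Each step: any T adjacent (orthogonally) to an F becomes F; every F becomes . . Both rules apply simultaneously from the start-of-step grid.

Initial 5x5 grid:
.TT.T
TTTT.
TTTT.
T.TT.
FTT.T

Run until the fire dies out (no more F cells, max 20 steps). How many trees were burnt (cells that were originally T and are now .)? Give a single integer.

Step 1: +2 fires, +1 burnt (F count now 2)
Step 2: +2 fires, +2 burnt (F count now 2)
Step 3: +3 fires, +2 burnt (F count now 3)
Step 4: +3 fires, +3 burnt (F count now 3)
Step 5: +3 fires, +3 burnt (F count now 3)
Step 6: +2 fires, +3 burnt (F count now 2)
Step 7: +0 fires, +2 burnt (F count now 0)
Fire out after step 7
Initially T: 17, now '.': 23
Total burnt (originally-T cells now '.'): 15

Answer: 15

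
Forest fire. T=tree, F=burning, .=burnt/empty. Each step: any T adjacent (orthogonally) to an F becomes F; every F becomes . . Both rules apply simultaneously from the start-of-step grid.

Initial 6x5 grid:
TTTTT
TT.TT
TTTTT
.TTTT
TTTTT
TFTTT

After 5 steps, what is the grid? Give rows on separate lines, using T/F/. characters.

Step 1: 3 trees catch fire, 1 burn out
  TTTTT
  TT.TT
  TTTTT
  .TTTT
  TFTTT
  F.FTT
Step 2: 4 trees catch fire, 3 burn out
  TTTTT
  TT.TT
  TTTTT
  .FTTT
  F.FTT
  ...FT
Step 3: 4 trees catch fire, 4 burn out
  TTTTT
  TT.TT
  TFTTT
  ..FTT
  ...FT
  ....F
Step 4: 5 trees catch fire, 4 burn out
  TTTTT
  TF.TT
  F.FTT
  ...FT
  ....F
  .....
Step 5: 4 trees catch fire, 5 burn out
  TFTTT
  F..TT
  ...FT
  ....F
  .....
  .....

TFTTT
F..TT
...FT
....F
.....
.....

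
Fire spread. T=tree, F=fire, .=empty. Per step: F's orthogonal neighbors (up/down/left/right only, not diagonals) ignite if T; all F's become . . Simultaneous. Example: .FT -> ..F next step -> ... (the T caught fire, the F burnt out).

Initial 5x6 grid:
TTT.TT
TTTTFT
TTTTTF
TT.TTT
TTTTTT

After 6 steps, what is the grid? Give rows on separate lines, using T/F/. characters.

Step 1: 5 trees catch fire, 2 burn out
  TTT.FT
  TTTF.F
  TTTTF.
  TT.TTF
  TTTTTT
Step 2: 5 trees catch fire, 5 burn out
  TTT..F
  TTF...
  TTTF..
  TT.TF.
  TTTTTF
Step 3: 5 trees catch fire, 5 burn out
  TTF...
  TF....
  TTF...
  TT.F..
  TTTTF.
Step 4: 4 trees catch fire, 5 burn out
  TF....
  F.....
  TF....
  TT....
  TTTF..
Step 5: 4 trees catch fire, 4 burn out
  F.....
  ......
  F.....
  TF....
  TTF...
Step 6: 2 trees catch fire, 4 burn out
  ......
  ......
  ......
  F.....
  TF....

......
......
......
F.....
TF....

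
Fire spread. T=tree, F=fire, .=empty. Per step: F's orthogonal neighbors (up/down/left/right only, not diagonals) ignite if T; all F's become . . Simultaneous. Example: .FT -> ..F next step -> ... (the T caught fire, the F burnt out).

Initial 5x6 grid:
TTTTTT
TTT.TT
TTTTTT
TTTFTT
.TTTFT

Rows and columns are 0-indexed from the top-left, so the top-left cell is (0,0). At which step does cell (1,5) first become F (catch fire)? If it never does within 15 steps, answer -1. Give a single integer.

Step 1: cell (1,5)='T' (+5 fires, +2 burnt)
Step 2: cell (1,5)='T' (+5 fires, +5 burnt)
Step 3: cell (1,5)='T' (+6 fires, +5 burnt)
Step 4: cell (1,5)='F' (+5 fires, +6 burnt)
  -> target ignites at step 4
Step 5: cell (1,5)='.' (+4 fires, +5 burnt)
Step 6: cell (1,5)='.' (+1 fires, +4 burnt)
Step 7: cell (1,5)='.' (+0 fires, +1 burnt)
  fire out at step 7

4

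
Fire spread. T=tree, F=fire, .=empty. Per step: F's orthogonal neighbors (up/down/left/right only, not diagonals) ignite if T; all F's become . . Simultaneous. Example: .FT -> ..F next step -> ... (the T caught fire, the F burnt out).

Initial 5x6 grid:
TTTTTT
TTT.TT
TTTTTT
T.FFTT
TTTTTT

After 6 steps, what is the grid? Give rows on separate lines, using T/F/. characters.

Step 1: 5 trees catch fire, 2 burn out
  TTTTTT
  TTT.TT
  TTFFTT
  T...FT
  TTFFTT
Step 2: 6 trees catch fire, 5 burn out
  TTTTTT
  TTF.TT
  TF..FT
  T....F
  TF..FT
Step 3: 7 trees catch fire, 6 burn out
  TTFTTT
  TF..FT
  F....F
  T.....
  F....F
Step 4: 6 trees catch fire, 7 burn out
  TF.FFT
  F....F
  ......
  F.....
  ......
Step 5: 2 trees catch fire, 6 burn out
  F....F
  ......
  ......
  ......
  ......
Step 6: 0 trees catch fire, 2 burn out
  ......
  ......
  ......
  ......
  ......

......
......
......
......
......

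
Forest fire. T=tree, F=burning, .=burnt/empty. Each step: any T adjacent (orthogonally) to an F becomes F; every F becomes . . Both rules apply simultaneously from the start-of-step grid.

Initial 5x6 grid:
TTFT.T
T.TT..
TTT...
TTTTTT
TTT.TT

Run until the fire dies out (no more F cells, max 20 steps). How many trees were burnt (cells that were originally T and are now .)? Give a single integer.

Answer: 20

Derivation:
Step 1: +3 fires, +1 burnt (F count now 3)
Step 2: +3 fires, +3 burnt (F count now 3)
Step 3: +3 fires, +3 burnt (F count now 3)
Step 4: +4 fires, +3 burnt (F count now 4)
Step 5: +3 fires, +4 burnt (F count now 3)
Step 6: +3 fires, +3 burnt (F count now 3)
Step 7: +1 fires, +3 burnt (F count now 1)
Step 8: +0 fires, +1 burnt (F count now 0)
Fire out after step 8
Initially T: 21, now '.': 29
Total burnt (originally-T cells now '.'): 20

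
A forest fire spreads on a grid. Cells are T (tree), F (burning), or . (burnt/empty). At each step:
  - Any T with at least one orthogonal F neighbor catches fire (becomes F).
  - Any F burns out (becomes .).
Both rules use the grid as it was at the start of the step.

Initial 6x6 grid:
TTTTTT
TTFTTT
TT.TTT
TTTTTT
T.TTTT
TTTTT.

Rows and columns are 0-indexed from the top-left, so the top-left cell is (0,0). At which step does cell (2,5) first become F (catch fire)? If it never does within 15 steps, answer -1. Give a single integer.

Step 1: cell (2,5)='T' (+3 fires, +1 burnt)
Step 2: cell (2,5)='T' (+6 fires, +3 burnt)
Step 3: cell (2,5)='T' (+7 fires, +6 burnt)
Step 4: cell (2,5)='F' (+6 fires, +7 burnt)
  -> target ignites at step 4
Step 5: cell (2,5)='.' (+5 fires, +6 burnt)
Step 6: cell (2,5)='.' (+4 fires, +5 burnt)
Step 7: cell (2,5)='.' (+1 fires, +4 burnt)
Step 8: cell (2,5)='.' (+0 fires, +1 burnt)
  fire out at step 8

4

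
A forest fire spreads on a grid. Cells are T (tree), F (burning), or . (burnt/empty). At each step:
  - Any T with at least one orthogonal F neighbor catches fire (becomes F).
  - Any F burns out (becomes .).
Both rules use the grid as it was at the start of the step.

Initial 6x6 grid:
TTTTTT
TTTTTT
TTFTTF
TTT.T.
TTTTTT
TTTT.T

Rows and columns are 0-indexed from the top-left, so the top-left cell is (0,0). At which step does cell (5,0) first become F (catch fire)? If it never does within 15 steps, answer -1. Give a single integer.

Step 1: cell (5,0)='T' (+6 fires, +2 burnt)
Step 2: cell (5,0)='T' (+9 fires, +6 burnt)
Step 3: cell (5,0)='T' (+9 fires, +9 burnt)
Step 4: cell (5,0)='T' (+5 fires, +9 burnt)
Step 5: cell (5,0)='F' (+2 fires, +5 burnt)
  -> target ignites at step 5
Step 6: cell (5,0)='.' (+0 fires, +2 burnt)
  fire out at step 6

5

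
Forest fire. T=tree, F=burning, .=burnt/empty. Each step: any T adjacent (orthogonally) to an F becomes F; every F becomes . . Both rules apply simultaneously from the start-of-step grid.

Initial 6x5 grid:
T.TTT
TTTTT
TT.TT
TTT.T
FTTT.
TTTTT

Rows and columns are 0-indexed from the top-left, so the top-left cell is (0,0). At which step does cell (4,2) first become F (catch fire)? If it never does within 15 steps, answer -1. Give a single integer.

Step 1: cell (4,2)='T' (+3 fires, +1 burnt)
Step 2: cell (4,2)='F' (+4 fires, +3 burnt)
  -> target ignites at step 2
Step 3: cell (4,2)='.' (+5 fires, +4 burnt)
Step 4: cell (4,2)='.' (+3 fires, +5 burnt)
Step 5: cell (4,2)='.' (+2 fires, +3 burnt)
Step 6: cell (4,2)='.' (+2 fires, +2 burnt)
Step 7: cell (4,2)='.' (+3 fires, +2 burnt)
Step 8: cell (4,2)='.' (+2 fires, +3 burnt)
Step 9: cell (4,2)='.' (+1 fires, +2 burnt)
Step 10: cell (4,2)='.' (+0 fires, +1 burnt)
  fire out at step 10

2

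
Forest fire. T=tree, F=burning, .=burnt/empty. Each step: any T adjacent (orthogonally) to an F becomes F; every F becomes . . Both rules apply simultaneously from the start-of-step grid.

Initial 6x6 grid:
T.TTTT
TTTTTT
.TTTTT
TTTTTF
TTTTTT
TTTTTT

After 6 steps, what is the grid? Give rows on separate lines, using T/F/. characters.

Step 1: 3 trees catch fire, 1 burn out
  T.TTTT
  TTTTTT
  .TTTTF
  TTTTF.
  TTTTTF
  TTTTTT
Step 2: 5 trees catch fire, 3 burn out
  T.TTTT
  TTTTTF
  .TTTF.
  TTTF..
  TTTTF.
  TTTTTF
Step 3: 6 trees catch fire, 5 burn out
  T.TTTF
  TTTTF.
  .TTF..
  TTF...
  TTTF..
  TTTTF.
Step 4: 6 trees catch fire, 6 burn out
  T.TTF.
  TTTF..
  .TF...
  TF....
  TTF...
  TTTF..
Step 5: 6 trees catch fire, 6 burn out
  T.TF..
  TTF...
  .F....
  F.....
  TF....
  TTF...
Step 6: 4 trees catch fire, 6 burn out
  T.F...
  TF....
  ......
  ......
  F.....
  TF....

T.F...
TF....
......
......
F.....
TF....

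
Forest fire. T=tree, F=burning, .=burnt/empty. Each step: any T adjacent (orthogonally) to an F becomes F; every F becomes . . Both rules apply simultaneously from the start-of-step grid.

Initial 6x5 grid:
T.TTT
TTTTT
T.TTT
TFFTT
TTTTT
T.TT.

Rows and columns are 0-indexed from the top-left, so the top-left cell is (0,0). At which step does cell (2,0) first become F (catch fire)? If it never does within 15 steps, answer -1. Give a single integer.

Step 1: cell (2,0)='T' (+5 fires, +2 burnt)
Step 2: cell (2,0)='F' (+7 fires, +5 burnt)
  -> target ignites at step 2
Step 3: cell (2,0)='.' (+8 fires, +7 burnt)
Step 4: cell (2,0)='.' (+3 fires, +8 burnt)
Step 5: cell (2,0)='.' (+1 fires, +3 burnt)
Step 6: cell (2,0)='.' (+0 fires, +1 burnt)
  fire out at step 6

2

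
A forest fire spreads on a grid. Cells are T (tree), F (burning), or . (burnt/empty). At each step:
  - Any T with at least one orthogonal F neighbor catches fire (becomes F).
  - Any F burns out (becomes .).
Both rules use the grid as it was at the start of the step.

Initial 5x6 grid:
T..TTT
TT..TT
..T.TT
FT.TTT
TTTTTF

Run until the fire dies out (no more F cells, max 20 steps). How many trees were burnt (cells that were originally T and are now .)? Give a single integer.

Answer: 16

Derivation:
Step 1: +4 fires, +2 burnt (F count now 4)
Step 2: +4 fires, +4 burnt (F count now 4)
Step 3: +4 fires, +4 burnt (F count now 4)
Step 4: +2 fires, +4 burnt (F count now 2)
Step 5: +1 fires, +2 burnt (F count now 1)
Step 6: +1 fires, +1 burnt (F count now 1)
Step 7: +0 fires, +1 burnt (F count now 0)
Fire out after step 7
Initially T: 20, now '.': 26
Total burnt (originally-T cells now '.'): 16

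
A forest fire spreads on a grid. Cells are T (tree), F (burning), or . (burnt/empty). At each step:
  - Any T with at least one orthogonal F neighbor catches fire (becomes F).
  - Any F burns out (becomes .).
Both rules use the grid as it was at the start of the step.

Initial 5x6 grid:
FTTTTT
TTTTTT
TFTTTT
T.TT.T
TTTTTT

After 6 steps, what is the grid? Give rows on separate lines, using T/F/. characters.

Step 1: 5 trees catch fire, 2 burn out
  .FTTTT
  FFTTTT
  F.FTTT
  T.TT.T
  TTTTTT
Step 2: 5 trees catch fire, 5 burn out
  ..FTTT
  ..FTTT
  ...FTT
  F.FT.T
  TTTTTT
Step 3: 6 trees catch fire, 5 burn out
  ...FTT
  ...FTT
  ....FT
  ...F.T
  FTFTTT
Step 4: 5 trees catch fire, 6 burn out
  ....FT
  ....FT
  .....F
  .....T
  .F.FTT
Step 5: 4 trees catch fire, 5 burn out
  .....F
  .....F
  ......
  .....F
  ....FT
Step 6: 1 trees catch fire, 4 burn out
  ......
  ......
  ......
  ......
  .....F

......
......
......
......
.....F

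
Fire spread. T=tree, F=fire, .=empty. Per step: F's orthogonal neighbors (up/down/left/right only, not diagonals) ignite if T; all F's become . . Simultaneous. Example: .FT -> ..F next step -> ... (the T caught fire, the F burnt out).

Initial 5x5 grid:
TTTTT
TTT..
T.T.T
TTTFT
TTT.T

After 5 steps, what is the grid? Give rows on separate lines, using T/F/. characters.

Step 1: 2 trees catch fire, 1 burn out
  TTTTT
  TTT..
  T.T.T
  TTF.F
  TTT.T
Step 2: 5 trees catch fire, 2 burn out
  TTTTT
  TTT..
  T.F.F
  TF...
  TTF.F
Step 3: 3 trees catch fire, 5 burn out
  TTTTT
  TTF..
  T....
  F....
  TF...
Step 4: 4 trees catch fire, 3 burn out
  TTFTT
  TF...
  F....
  .....
  F....
Step 5: 3 trees catch fire, 4 burn out
  TF.FT
  F....
  .....
  .....
  .....

TF.FT
F....
.....
.....
.....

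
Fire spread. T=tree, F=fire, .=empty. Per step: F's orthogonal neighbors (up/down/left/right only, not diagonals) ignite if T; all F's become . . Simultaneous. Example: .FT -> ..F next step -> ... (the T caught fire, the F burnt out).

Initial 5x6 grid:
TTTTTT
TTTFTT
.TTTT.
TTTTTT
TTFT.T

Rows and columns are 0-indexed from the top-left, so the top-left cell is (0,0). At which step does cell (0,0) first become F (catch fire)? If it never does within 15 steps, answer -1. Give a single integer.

Step 1: cell (0,0)='T' (+7 fires, +2 burnt)
Step 2: cell (0,0)='T' (+9 fires, +7 burnt)
Step 3: cell (0,0)='T' (+6 fires, +9 burnt)
Step 4: cell (0,0)='F' (+2 fires, +6 burnt)
  -> target ignites at step 4
Step 5: cell (0,0)='.' (+1 fires, +2 burnt)
Step 6: cell (0,0)='.' (+0 fires, +1 burnt)
  fire out at step 6

4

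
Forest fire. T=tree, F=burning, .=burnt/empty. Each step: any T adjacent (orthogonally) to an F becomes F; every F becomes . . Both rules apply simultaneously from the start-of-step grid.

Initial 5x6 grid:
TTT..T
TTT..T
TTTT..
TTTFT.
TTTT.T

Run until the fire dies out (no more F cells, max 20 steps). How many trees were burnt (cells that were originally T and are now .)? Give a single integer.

Step 1: +4 fires, +1 burnt (F count now 4)
Step 2: +3 fires, +4 burnt (F count now 3)
Step 3: +4 fires, +3 burnt (F count now 4)
Step 4: +4 fires, +4 burnt (F count now 4)
Step 5: +2 fires, +4 burnt (F count now 2)
Step 6: +1 fires, +2 burnt (F count now 1)
Step 7: +0 fires, +1 burnt (F count now 0)
Fire out after step 7
Initially T: 21, now '.': 27
Total burnt (originally-T cells now '.'): 18

Answer: 18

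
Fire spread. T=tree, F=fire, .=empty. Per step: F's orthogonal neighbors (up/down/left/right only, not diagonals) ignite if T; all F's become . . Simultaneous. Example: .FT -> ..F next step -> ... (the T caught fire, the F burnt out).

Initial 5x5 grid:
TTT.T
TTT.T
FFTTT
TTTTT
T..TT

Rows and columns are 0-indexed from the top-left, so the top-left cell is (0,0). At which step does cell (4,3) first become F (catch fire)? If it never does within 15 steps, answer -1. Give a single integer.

Step 1: cell (4,3)='T' (+5 fires, +2 burnt)
Step 2: cell (4,3)='T' (+6 fires, +5 burnt)
Step 3: cell (4,3)='T' (+3 fires, +6 burnt)
Step 4: cell (4,3)='F' (+3 fires, +3 burnt)
  -> target ignites at step 4
Step 5: cell (4,3)='.' (+2 fires, +3 burnt)
Step 6: cell (4,3)='.' (+0 fires, +2 burnt)
  fire out at step 6

4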